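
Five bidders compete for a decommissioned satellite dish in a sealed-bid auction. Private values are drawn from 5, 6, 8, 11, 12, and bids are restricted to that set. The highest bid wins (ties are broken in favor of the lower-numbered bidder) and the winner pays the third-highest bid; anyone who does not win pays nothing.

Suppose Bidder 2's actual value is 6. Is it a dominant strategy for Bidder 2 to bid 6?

Consider the case where Bidder 1 bids 5, Bidder 3 bids 5, Bidder 4 bids 5 and Bidder 5 bids 8.
Truthful bid 6: loses, pays 0, utility 0.
Bid 8 instead: wins, pays 5, utility 6 - 5 = 1.
Since 1 > 0, bidding 8 is strictly better here, so truthful bidding is not dominant.

No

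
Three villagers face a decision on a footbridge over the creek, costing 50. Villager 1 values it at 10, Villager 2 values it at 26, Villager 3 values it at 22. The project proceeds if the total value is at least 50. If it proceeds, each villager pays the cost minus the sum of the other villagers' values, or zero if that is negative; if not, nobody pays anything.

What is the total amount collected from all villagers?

34

Total value 58 ≥ cost 50, so it is built.
Villager 1: others sum to 48; max(0, 50 - 48) = 2.
Villager 2: others sum to 32; max(0, 50 - 32) = 18.
Villager 3: others sum to 36; max(0, 50 - 36) = 14.
Total collected = 2 + 18 + 14 = 34.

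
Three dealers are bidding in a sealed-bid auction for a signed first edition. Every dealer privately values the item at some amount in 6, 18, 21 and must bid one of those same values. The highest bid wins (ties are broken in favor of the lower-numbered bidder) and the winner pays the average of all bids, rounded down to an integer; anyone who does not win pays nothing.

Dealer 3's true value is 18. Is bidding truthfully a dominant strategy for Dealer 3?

No

Consider the case where Dealer 1 bids 6 and Dealer 2 bids 18.
Truthful bid 18: loses, pays 0, utility 0.
Bid 21 instead: wins, pays 15, utility 18 - 15 = 3.
Since 3 > 0, bidding 21 is strictly better here, so truthful bidding is not dominant.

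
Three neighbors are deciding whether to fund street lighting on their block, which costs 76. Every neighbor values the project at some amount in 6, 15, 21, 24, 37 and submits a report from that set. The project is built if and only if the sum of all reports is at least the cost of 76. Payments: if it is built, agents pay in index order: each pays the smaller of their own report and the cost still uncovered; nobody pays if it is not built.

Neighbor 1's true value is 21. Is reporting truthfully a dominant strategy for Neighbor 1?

No

Consider the case where Neighbor 2 reports 24 and Neighbor 3 reports 37.
Truthful report 21: project built, pays 21, utility 21 - 21 = 0.
Report 15 instead: project built, pays 15, utility 21 - 15 = 6.
Since 6 > 0, reporting 15 is strictly better here, so truthful reporting is not dominant.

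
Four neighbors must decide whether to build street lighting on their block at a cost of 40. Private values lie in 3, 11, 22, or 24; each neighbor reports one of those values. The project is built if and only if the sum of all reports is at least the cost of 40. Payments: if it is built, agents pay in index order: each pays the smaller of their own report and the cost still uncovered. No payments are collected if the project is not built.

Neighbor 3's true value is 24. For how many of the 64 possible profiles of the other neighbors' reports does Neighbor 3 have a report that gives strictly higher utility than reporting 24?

Others report (3, 3, 22): truth gives 0; report 22 gives 2 > 0. Violating.
Others report (3, 3, 24): truth gives 0; report 11 gives 13 > 0. Violating.
Others report (3, 11, 11): truth gives 0; report 22 gives 2 > 0. Violating.
Others report (3, 11, 22): truth gives 0; report 11 gives 13 > 0. Violating.
Others report (3, 3, 3): truth gives 0; no alternative beats it.
Others report (3, 3, 11): truth gives 0; no alternative beats it.
(Checking all 64 profiles: 39 have a profitable deviation, 25 do not.)

39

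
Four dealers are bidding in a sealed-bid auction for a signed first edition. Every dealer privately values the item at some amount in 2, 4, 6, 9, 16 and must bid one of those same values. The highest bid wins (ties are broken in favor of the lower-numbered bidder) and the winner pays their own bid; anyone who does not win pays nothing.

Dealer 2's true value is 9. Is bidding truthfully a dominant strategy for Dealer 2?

Consider the case where Dealer 1 bids 2, Dealer 3 bids 2 and Dealer 4 bids 2.
Truthful bid 9: wins, pays 9, utility 9 - 9 = 0.
Bid 4 instead: wins, pays 4, utility 9 - 4 = 5.
Since 5 > 0, bidding 4 is strictly better here, so truthful bidding is not dominant.

No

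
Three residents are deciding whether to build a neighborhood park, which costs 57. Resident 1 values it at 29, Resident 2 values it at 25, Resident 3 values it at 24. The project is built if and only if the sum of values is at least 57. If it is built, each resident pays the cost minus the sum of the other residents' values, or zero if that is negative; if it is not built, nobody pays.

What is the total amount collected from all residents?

15

Total value 78 ≥ cost 57, so it is built.
Resident 1: others sum to 49; max(0, 57 - 49) = 8.
Resident 2: others sum to 53; max(0, 57 - 53) = 4.
Resident 3: others sum to 54; max(0, 57 - 54) = 3.
Total collected = 8 + 4 + 3 = 15.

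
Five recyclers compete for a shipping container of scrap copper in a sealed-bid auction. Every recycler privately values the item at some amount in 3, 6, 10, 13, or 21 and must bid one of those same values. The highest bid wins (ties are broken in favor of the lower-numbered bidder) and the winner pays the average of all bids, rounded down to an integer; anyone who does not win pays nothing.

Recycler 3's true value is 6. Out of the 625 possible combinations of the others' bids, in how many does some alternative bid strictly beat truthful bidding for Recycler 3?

Others bid (3, 3, 3, 10): truth gives 0; bid 10 gives 1 > 0. Violating.
Others bid (3, 3, 10, 3): truth gives 0; bid 10 gives 1 > 0. Violating.
Others bid (3, 6, 3, 3): truth gives 0; bid 10 gives 1 > 0. Violating.
Others bid (3, 6, 3, 6): truth gives 0; bid 10 gives 1 > 0. Violating.
Others bid (3, 3, 3, 3): truth gives 3; no alternative beats it.
Others bid (3, 3, 3, 6): truth gives 2; no alternative beats it.
(Checking all 625 profiles: 9 have a profitable deviation, 616 do not.)

9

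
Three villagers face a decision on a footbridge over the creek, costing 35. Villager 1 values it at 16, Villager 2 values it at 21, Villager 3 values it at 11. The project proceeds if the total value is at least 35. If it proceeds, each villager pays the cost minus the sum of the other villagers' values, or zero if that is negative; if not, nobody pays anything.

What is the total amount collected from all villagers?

11

Total value 48 ≥ cost 35, so it is built.
Villager 1: others sum to 32; max(0, 35 - 32) = 3.
Villager 2: others sum to 27; max(0, 35 - 27) = 8.
Villager 3: others sum to 37; max(0, 35 - 37) = 0.
Total collected = 3 + 8 + 0 = 11.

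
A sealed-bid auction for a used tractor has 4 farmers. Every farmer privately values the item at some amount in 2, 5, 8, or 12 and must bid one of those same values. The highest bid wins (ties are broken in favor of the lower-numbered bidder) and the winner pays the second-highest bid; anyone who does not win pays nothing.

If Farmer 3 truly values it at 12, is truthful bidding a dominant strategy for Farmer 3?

Check each profile of the others' bids and compare truth against every alternative bid.
Others bid (2, 8, 2): truth gives 4, best alternative gives 0.
Others bid (2, 8, 5): truth gives 4, best alternative gives 0.
Others bid (2, 8, 8): truth gives 4, best alternative gives 0.
Others bid (5, 8, 2): truth gives 4, best alternative gives 0.
Others bid (5, 8, 5): truth gives 4, best alternative gives 0.
Others bid (5, 8, 8): truth gives 4, best alternative gives 0.
(Remaining 58 profiles checked similarly; truth is weakly best in each.)
In every case the truthful bid is at least as good as any alternative, so it is a dominant strategy.

Yes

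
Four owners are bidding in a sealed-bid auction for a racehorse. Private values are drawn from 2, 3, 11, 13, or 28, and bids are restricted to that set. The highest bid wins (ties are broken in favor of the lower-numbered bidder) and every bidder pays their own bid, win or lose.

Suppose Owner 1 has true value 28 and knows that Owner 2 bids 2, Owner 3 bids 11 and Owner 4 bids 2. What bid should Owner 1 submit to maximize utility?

11

Bid 2: loses but pays 2, utility -2.
Bid 3: loses but pays 3, utility -3.
Bid 11: wins, pays 11, utility 28 - 11 = 17.
Bid 13: wins, pays 13, utility 28 - 13 = 15.
Bid 28: wins, pays 28, utility 28 - 28 = 0.
The best choice is 11 with utility 17.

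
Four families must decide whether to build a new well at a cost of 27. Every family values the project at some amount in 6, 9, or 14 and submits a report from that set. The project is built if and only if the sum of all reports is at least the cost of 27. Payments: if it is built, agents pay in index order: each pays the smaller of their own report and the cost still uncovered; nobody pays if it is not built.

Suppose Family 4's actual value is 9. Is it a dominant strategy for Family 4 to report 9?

Yes

Check each profile of the others' reports and compare truth against every alternative report.
Others report (6, 9, 14): truth gives 9, best alternative gives 9.
Others report (6, 14, 9): truth gives 9, best alternative gives 9.
Others report (6, 14, 14): truth gives 9, best alternative gives 9.
Others report (9, 6, 14): truth gives 9, best alternative gives 9.
Others report (9, 9, 9): truth gives 9, best alternative gives 9.
Others report (9, 9, 14): truth gives 9, best alternative gives 9.
(Remaining 21 profiles checked similarly; truth is weakly best in each.)
In every case the truthful report is at least as good as any alternative, so it is a dominant strategy.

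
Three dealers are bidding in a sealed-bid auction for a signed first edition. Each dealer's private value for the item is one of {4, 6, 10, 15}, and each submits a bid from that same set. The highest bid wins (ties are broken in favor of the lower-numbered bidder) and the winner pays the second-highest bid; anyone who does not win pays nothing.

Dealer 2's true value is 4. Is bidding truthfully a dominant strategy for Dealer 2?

Yes

Check each profile of the others' bids and compare truth against every alternative bid.
Others bid (4, 6): truth gives 0, best alternative gives -2.
Others bid (4, 4): truth gives 0, best alternative gives 0.
Others bid (4, 10): truth gives 0, best alternative gives 0.
Others bid (4, 15): truth gives 0, best alternative gives 0.
Others bid (6, 4): truth gives 0, best alternative gives 0.
Others bid (6, 6): truth gives 0, best alternative gives 0.
(Remaining 10 profiles checked similarly; truth is weakly best in each.)
In every case the truthful bid is at least as good as any alternative, so it is a dominant strategy.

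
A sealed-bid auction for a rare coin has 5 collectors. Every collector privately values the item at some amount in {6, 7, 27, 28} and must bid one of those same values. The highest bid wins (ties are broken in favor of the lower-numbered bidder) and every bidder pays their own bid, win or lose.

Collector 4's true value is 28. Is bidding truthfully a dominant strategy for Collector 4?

Consider the case where Collector 1 bids 6, Collector 2 bids 6, Collector 3 bids 6 and Collector 5 bids 6.
Truthful bid 28: wins, pays 28, utility 28 - 28 = 0.
Bid 7 instead: wins, pays 7, utility 28 - 7 = 21.
Since 21 > 0, bidding 7 is strictly better here, so truthful bidding is not dominant.

No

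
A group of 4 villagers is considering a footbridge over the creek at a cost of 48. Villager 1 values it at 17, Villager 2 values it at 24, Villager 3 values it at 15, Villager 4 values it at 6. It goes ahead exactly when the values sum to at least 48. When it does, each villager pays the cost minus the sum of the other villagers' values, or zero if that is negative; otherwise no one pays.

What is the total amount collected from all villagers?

14

Total value 62 ≥ cost 48, so it is built.
Villager 1: others sum to 45; max(0, 48 - 45) = 3.
Villager 2: others sum to 38; max(0, 48 - 38) = 10.
Villager 3: others sum to 47; max(0, 48 - 47) = 1.
Villager 4: others sum to 56; max(0, 48 - 56) = 0.
Total collected = 3 + 10 + 1 + 0 = 14.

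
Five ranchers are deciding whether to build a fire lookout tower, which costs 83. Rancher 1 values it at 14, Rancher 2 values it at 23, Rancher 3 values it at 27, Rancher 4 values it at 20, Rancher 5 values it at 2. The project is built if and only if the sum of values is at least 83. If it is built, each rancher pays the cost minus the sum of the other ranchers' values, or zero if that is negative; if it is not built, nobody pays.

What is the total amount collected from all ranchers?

72

Total value 86 ≥ cost 83, so it is built.
Rancher 1: others sum to 72; max(0, 83 - 72) = 11.
Rancher 2: others sum to 63; max(0, 83 - 63) = 20.
Rancher 3: others sum to 59; max(0, 83 - 59) = 24.
Rancher 4: others sum to 66; max(0, 83 - 66) = 17.
Rancher 5: others sum to 84; max(0, 83 - 84) = 0.
Total collected = 11 + 20 + 24 + 17 + 0 = 72.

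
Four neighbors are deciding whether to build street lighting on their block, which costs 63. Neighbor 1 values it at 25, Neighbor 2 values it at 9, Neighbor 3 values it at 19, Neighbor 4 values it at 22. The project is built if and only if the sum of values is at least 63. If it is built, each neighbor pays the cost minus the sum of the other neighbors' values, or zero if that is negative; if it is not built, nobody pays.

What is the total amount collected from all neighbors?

Total value 75 ≥ cost 63, so it is built.
Neighbor 1: others sum to 50; max(0, 63 - 50) = 13.
Neighbor 2: others sum to 66; max(0, 63 - 66) = 0.
Neighbor 3: others sum to 56; max(0, 63 - 56) = 7.
Neighbor 4: others sum to 53; max(0, 63 - 53) = 10.
Total collected = 13 + 0 + 7 + 10 = 30.

30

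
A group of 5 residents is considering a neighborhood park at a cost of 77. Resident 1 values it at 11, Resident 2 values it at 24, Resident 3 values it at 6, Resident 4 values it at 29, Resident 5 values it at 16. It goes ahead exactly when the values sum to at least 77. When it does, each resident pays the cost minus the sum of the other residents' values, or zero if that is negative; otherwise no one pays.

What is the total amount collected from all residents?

Total value 86 ≥ cost 77, so it is built.
Resident 1: others sum to 75; max(0, 77 - 75) = 2.
Resident 2: others sum to 62; max(0, 77 - 62) = 15.
Resident 3: others sum to 80; max(0, 77 - 80) = 0.
Resident 4: others sum to 57; max(0, 77 - 57) = 20.
Resident 5: others sum to 70; max(0, 77 - 70) = 7.
Total collected = 2 + 15 + 0 + 20 + 7 = 44.

44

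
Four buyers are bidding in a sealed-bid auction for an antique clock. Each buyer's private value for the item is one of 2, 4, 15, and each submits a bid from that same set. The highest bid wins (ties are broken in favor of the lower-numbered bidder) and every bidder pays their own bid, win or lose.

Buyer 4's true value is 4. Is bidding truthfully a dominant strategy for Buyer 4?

Consider the case where Buyer 1 bids 2, Buyer 2 bids 2 and Buyer 3 bids 4.
Truthful bid 4: loses but pays 4, utility -4.
Bid 2 instead: loses but pays 2, utility -2.
Since -2 > -4, bidding 2 is strictly better here, so truthful bidding is not dominant.

No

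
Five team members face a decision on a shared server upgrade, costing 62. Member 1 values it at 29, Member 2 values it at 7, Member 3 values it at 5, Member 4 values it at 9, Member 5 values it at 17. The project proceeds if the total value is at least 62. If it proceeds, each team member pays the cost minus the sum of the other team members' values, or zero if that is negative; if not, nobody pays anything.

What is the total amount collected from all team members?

Total value 67 ≥ cost 62, so it is built.
Member 1: others sum to 38; max(0, 62 - 38) = 24.
Member 2: others sum to 60; max(0, 62 - 60) = 2.
Member 3: others sum to 62; max(0, 62 - 62) = 0.
Member 4: others sum to 58; max(0, 62 - 58) = 4.
Member 5: others sum to 50; max(0, 62 - 50) = 12.
Total collected = 24 + 2 + 0 + 4 + 12 = 42.

42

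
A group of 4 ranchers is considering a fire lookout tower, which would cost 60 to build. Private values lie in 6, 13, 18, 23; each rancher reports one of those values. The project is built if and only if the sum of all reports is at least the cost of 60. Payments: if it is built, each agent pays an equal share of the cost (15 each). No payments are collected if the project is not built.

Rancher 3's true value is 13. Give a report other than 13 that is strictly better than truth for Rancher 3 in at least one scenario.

Suppose Rancher 1 reports 6, Rancher 2 reports 18 and Rancher 4 reports 23.
Report 13: project built, pays 15, utility 13 - 15 = -2.
Report 6: project not built, utility 0.
So reporting 6 beats truth here (0 > -2).

6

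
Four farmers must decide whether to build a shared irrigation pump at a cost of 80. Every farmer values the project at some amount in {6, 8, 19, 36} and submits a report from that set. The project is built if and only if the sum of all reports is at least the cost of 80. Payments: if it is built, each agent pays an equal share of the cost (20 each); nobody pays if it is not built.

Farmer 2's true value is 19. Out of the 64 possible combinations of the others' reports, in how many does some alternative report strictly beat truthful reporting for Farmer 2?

12

Others report (6, 19, 36): truth gives -1; report 6 gives 0 > -1. Violating.
Others report (6, 36, 19): truth gives -1; report 6 gives 0 > -1. Violating.
Others report (8, 19, 36): truth gives -1; report 6 gives 0 > -1. Violating.
Others report (8, 36, 19): truth gives -1; report 6 gives 0 > -1. Violating.
Others report (6, 6, 6): truth gives 0; no alternative beats it.
Others report (6, 6, 8): truth gives 0; no alternative beats it.
(Checking all 64 profiles: 12 have a profitable deviation, 52 do not.)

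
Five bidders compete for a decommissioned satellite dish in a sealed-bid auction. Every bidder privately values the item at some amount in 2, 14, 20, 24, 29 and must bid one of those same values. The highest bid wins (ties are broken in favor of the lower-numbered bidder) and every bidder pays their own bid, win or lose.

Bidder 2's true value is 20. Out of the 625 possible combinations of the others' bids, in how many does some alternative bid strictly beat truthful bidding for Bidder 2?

579

Others bid (2, 2, 2, 2): truth gives 0; bid 14 gives 6 > 0. Violating.
Others bid (2, 2, 2, 14): truth gives 0; bid 14 gives 6 > 0. Violating.
Others bid (2, 2, 2, 24): truth gives -20; bid 2 gives -2 > -20. Violating.
Others bid (2, 2, 2, 29): truth gives -20; bid 2 gives -2 > -20. Violating.
Others bid (2, 2, 2, 20): truth gives 0; no alternative beats it.
Others bid (2, 2, 14, 20): truth gives 0; no alternative beats it.
(Checking all 625 profiles: 579 have a profitable deviation, 46 do not.)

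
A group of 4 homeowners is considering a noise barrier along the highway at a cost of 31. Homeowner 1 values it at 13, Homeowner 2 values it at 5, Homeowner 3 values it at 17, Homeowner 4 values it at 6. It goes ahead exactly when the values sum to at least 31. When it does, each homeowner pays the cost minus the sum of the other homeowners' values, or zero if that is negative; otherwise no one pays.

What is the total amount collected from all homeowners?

Total value 41 ≥ cost 31, so it is built.
Homeowner 1: others sum to 28; max(0, 31 - 28) = 3.
Homeowner 2: others sum to 36; max(0, 31 - 36) = 0.
Homeowner 3: others sum to 24; max(0, 31 - 24) = 7.
Homeowner 4: others sum to 35; max(0, 31 - 35) = 0.
Total collected = 3 + 0 + 7 + 0 = 10.

10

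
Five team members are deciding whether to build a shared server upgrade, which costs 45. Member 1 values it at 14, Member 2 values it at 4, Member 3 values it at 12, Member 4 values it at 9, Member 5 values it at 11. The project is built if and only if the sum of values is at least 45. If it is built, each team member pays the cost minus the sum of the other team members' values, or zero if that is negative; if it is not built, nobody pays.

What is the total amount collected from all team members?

Total value 50 ≥ cost 45, so it is built.
Member 1: others sum to 36; max(0, 45 - 36) = 9.
Member 2: others sum to 46; max(0, 45 - 46) = 0.
Member 3: others sum to 38; max(0, 45 - 38) = 7.
Member 4: others sum to 41; max(0, 45 - 41) = 4.
Member 5: others sum to 39; max(0, 45 - 39) = 6.
Total collected = 9 + 0 + 7 + 4 + 6 = 26.

26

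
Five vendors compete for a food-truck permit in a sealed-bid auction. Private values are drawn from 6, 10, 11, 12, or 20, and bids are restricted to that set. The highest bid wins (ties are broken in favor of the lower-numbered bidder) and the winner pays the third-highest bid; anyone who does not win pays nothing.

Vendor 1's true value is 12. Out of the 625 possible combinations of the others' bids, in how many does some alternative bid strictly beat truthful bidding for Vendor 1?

Others bid (6, 6, 6, 20): truth gives 0; bid 20 gives 6 > 0. Violating.
Others bid (6, 6, 10, 20): truth gives 0; bid 20 gives 2 > 0. Violating.
Others bid (6, 6, 11, 20): truth gives 0; bid 20 gives 1 > 0. Violating.
Others bid (6, 6, 20, 6): truth gives 0; bid 20 gives 6 > 0. Violating.
Others bid (6, 6, 6, 6): truth gives 6; no alternative beats it.
Others bid (6, 6, 6, 10): truth gives 6; no alternative beats it.
(Checking all 625 profiles: 108 have a profitable deviation, 517 do not.)

108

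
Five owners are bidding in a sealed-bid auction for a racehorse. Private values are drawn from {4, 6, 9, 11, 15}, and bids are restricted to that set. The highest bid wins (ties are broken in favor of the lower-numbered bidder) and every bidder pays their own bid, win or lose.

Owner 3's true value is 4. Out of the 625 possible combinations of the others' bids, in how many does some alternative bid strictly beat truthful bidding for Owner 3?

Others bid (4, 4, 4, 4): truth gives -4; bid 6 gives -2 > -4. Violating.
Others bid (4, 4, 4, 6): truth gives -4; bid 6 gives -2 > -4. Violating.
Others bid (4, 4, 6, 4): truth gives -4; bid 6 gives -2 > -4. Violating.
Others bid (4, 4, 6, 6): truth gives -4; bid 6 gives -2 > -4. Violating.
Others bid (4, 4, 4, 9): truth gives -4; no alternative beats it.
Others bid (4, 4, 4, 11): truth gives -4; no alternative beats it.
(Checking all 625 profiles: 4 have a profitable deviation, 621 do not.)

4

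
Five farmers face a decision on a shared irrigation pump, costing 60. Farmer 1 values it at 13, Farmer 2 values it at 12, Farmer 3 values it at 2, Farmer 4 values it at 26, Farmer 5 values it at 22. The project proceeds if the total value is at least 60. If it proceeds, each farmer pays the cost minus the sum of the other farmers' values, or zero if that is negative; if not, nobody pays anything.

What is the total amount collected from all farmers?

Total value 75 ≥ cost 60, so it is built.
Farmer 1: others sum to 62; max(0, 60 - 62) = 0.
Farmer 2: others sum to 63; max(0, 60 - 63) = 0.
Farmer 3: others sum to 73; max(0, 60 - 73) = 0.
Farmer 4: others sum to 49; max(0, 60 - 49) = 11.
Farmer 5: others sum to 53; max(0, 60 - 53) = 7.
Total collected = 0 + 0 + 0 + 11 + 7 = 18.

18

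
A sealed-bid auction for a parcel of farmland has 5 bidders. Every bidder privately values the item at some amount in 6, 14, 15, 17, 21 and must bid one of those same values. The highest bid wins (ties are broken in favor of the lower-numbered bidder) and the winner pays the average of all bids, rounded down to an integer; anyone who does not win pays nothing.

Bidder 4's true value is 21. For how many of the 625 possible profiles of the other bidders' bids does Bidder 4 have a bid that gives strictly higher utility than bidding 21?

93

Others bid (6, 6, 6, 6): truth gives 12; bid 14 gives 14 > 12. Violating.
Others bid (6, 6, 6, 14): truth gives 11; bid 14 gives 12 > 11. Violating.
Others bid (6, 6, 6, 15): truth gives 11; bid 15 gives 12 > 11. Violating.
Others bid (6, 6, 6, 17): truth gives 10; bid 17 gives 11 > 10. Violating.
Others bid (6, 6, 6, 21): truth gives 9; no alternative beats it.
Others bid (6, 6, 14, 17): truth gives 9; no alternative beats it.
(Checking all 625 profiles: 93 have a profitable deviation, 532 do not.)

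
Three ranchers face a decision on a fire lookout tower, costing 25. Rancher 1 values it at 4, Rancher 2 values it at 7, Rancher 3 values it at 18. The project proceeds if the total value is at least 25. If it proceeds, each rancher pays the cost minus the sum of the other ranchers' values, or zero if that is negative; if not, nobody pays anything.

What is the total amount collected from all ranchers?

17

Total value 29 ≥ cost 25, so it is built.
Rancher 1: others sum to 25; max(0, 25 - 25) = 0.
Rancher 2: others sum to 22; max(0, 25 - 22) = 3.
Rancher 3: others sum to 11; max(0, 25 - 11) = 14.
Total collected = 0 + 3 + 14 = 17.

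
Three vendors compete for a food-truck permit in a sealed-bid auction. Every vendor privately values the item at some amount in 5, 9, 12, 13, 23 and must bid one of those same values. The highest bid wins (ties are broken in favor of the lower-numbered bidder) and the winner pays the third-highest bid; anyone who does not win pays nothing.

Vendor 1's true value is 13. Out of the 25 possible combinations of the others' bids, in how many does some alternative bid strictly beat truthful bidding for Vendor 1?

6

Others bid (5, 23): truth gives 0; bid 23 gives 8 > 0. Violating.
Others bid (9, 23): truth gives 0; bid 23 gives 4 > 0. Violating.
Others bid (12, 23): truth gives 0; bid 23 gives 1 > 0. Violating.
Others bid (23, 5): truth gives 0; bid 23 gives 8 > 0. Violating.
Others bid (5, 5): truth gives 8; no alternative beats it.
Others bid (5, 9): truth gives 8; no alternative beats it.
(Checking all 25 profiles: 6 have a profitable deviation, 19 do not.)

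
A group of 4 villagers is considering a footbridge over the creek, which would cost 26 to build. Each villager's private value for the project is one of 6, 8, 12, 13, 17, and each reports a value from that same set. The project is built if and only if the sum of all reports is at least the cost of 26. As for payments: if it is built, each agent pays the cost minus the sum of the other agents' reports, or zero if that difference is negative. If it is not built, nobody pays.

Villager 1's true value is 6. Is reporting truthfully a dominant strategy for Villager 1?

Check each profile of the others' reports and compare truth against every alternative report.
Others report (6, 6, 6): truth gives 0, best alternative gives -2.
Others report (6, 6, 17): truth gives 6, best alternative gives 6.
Others report (6, 8, 12): truth gives 6, best alternative gives 6.
Others report (6, 8, 13): truth gives 6, best alternative gives 6.
Others report (6, 8, 17): truth gives 6, best alternative gives 6.
Others report (6, 12, 8): truth gives 6, best alternative gives 6.
(Remaining 119 profiles checked similarly; truth is weakly best in each.)
In every case the truthful report is at least as good as any alternative, so it is a dominant strategy.

Yes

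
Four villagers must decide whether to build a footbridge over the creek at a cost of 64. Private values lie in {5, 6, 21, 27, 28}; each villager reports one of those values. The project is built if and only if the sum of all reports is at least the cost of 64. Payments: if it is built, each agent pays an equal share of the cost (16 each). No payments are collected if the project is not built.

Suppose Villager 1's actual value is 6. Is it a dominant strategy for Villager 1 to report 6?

Yes

Check each profile of the others' reports and compare truth against every alternative report.
Others report (5, 27, 27): truth gives -10, best alternative gives -10.
Others report (5, 27, 28): truth gives -10, best alternative gives -10.
Others report (5, 28, 27): truth gives -10, best alternative gives -10.
Others report (5, 28, 28): truth gives -10, best alternative gives -10.
Others report (6, 27, 27): truth gives -10, best alternative gives -10.
Others report (6, 27, 28): truth gives -10, best alternative gives -10.
(Remaining 119 profiles checked similarly; truth is weakly best in each.)
In every case the truthful report is at least as good as any alternative, so it is a dominant strategy.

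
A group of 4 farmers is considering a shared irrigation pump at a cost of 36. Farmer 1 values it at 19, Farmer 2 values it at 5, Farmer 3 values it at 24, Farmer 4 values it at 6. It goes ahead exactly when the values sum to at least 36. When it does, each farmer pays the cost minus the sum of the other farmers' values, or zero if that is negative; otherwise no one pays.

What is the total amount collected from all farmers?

Total value 54 ≥ cost 36, so it is built.
Farmer 1: others sum to 35; max(0, 36 - 35) = 1.
Farmer 2: others sum to 49; max(0, 36 - 49) = 0.
Farmer 3: others sum to 30; max(0, 36 - 30) = 6.
Farmer 4: others sum to 48; max(0, 36 - 48) = 0.
Total collected = 1 + 0 + 6 + 0 = 7.

7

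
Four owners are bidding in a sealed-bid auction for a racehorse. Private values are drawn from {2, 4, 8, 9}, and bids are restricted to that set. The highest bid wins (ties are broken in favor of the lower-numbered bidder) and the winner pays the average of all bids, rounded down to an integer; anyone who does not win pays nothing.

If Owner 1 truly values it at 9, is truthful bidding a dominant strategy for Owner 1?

Consider the case where Owner 2 bids 2, Owner 3 bids 2 and Owner 4 bids 2.
Truthful bid 9: wins, pays 3, utility 9 - 3 = 6.
Bid 2 instead: wins, pays 2, utility 9 - 2 = 7.
Since 7 > 6, bidding 2 is strictly better here, so truthful bidding is not dominant.

No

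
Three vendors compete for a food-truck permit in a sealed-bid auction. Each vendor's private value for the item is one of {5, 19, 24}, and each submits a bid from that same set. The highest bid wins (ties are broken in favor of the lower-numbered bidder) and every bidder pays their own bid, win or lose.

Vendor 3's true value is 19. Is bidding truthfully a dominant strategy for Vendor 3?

No

Consider the case where Vendor 1 bids 5 and Vendor 2 bids 19.
Truthful bid 19: loses but pays 19, utility -19.
Bid 5 instead: loses but pays 5, utility -5.
Since -5 > -19, bidding 5 is strictly better here, so truthful bidding is not dominant.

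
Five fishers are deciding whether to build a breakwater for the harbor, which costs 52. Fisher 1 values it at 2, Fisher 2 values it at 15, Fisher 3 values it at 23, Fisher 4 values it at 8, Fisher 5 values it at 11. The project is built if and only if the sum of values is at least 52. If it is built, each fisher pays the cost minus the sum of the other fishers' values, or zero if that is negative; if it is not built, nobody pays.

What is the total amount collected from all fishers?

29

Total value 59 ≥ cost 52, so it is built.
Fisher 1: others sum to 57; max(0, 52 - 57) = 0.
Fisher 2: others sum to 44; max(0, 52 - 44) = 8.
Fisher 3: others sum to 36; max(0, 52 - 36) = 16.
Fisher 4: others sum to 51; max(0, 52 - 51) = 1.
Fisher 5: others sum to 48; max(0, 52 - 48) = 4.
Total collected = 0 + 8 + 16 + 1 + 4 = 29.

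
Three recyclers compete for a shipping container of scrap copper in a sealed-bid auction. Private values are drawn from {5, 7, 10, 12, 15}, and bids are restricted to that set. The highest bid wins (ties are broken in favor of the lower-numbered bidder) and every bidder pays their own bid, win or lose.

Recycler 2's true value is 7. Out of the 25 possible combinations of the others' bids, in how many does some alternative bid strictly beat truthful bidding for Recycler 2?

23

Others bid (5, 10): truth gives -7; bid 10 gives -3 > -7. Violating.
Others bid (5, 12): truth gives -7; bid 5 gives -5 > -7. Violating.
Others bid (5, 15): truth gives -7; bid 5 gives -5 > -7. Violating.
Others bid (7, 5): truth gives -7; bid 10 gives -3 > -7. Violating.
Others bid (5, 5): truth gives 0; no alternative beats it.
Others bid (5, 7): truth gives 0; no alternative beats it.
(Checking all 25 profiles: 23 have a profitable deviation, 2 do not.)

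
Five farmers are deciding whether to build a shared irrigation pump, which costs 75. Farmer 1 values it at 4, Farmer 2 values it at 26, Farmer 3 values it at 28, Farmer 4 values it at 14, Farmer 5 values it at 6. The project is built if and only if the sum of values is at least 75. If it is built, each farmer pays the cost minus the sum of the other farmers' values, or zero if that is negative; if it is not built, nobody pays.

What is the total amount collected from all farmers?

63

Total value 78 ≥ cost 75, so it is built.
Farmer 1: others sum to 74; max(0, 75 - 74) = 1.
Farmer 2: others sum to 52; max(0, 75 - 52) = 23.
Farmer 3: others sum to 50; max(0, 75 - 50) = 25.
Farmer 4: others sum to 64; max(0, 75 - 64) = 11.
Farmer 5: others sum to 72; max(0, 75 - 72) = 3.
Total collected = 1 + 23 + 25 + 11 + 3 = 63.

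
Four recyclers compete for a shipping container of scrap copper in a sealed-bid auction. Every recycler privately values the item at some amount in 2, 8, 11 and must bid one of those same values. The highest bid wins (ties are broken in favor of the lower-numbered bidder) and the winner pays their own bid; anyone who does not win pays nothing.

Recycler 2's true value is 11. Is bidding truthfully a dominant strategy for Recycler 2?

Consider the case where Recycler 1 bids 2, Recycler 3 bids 2 and Recycler 4 bids 2.
Truthful bid 11: wins, pays 11, utility 11 - 11 = 0.
Bid 8 instead: wins, pays 8, utility 11 - 8 = 3.
Since 3 > 0, bidding 8 is strictly better here, so truthful bidding is not dominant.

No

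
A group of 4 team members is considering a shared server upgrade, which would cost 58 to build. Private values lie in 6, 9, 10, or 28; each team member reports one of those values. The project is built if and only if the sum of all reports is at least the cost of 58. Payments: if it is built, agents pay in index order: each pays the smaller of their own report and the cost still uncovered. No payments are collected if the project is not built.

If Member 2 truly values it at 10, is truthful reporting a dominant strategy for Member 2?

No

Consider the case where Member 1 reports 6, Member 3 reports 28 and Member 4 reports 28.
Truthful report 10: project built, pays 10, utility 10 - 10 = 0.
Report 6 instead: project built, pays 6, utility 10 - 6 = 4.
Since 4 > 0, reporting 6 is strictly better here, so truthful reporting is not dominant.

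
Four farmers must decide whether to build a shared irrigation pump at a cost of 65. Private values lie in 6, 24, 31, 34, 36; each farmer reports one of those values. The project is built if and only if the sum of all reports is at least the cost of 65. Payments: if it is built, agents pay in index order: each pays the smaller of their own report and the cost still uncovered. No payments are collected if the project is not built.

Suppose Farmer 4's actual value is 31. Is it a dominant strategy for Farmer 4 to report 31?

Check each profile of the others' reports and compare truth against every alternative report.
Others report (6, 24, 36): truth gives 31, best alternative gives 31.
Others report (6, 31, 31): truth gives 31, best alternative gives 31.
Others report (6, 31, 34): truth gives 31, best alternative gives 31.
Others report (6, 31, 36): truth gives 31, best alternative gives 31.
Others report (6, 34, 31): truth gives 31, best alternative gives 31.
Others report (6, 34, 34): truth gives 31, best alternative gives 31.
(Remaining 119 profiles checked similarly; truth is weakly best in each.)
In every case the truthful report is at least as good as any alternative, so it is a dominant strategy.

Yes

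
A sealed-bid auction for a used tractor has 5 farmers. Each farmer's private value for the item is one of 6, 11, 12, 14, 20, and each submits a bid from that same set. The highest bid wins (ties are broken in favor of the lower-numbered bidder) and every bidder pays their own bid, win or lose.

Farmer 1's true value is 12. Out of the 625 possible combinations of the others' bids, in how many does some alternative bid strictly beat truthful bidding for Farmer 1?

560

Others bid (6, 6, 6, 6): truth gives 0; bid 6 gives 6 > 0. Violating.
Others bid (6, 6, 6, 11): truth gives 0; bid 11 gives 1 > 0. Violating.
Others bid (6, 6, 6, 14): truth gives -12; bid 14 gives -2 > -12. Violating.
Others bid (6, 6, 6, 20): truth gives -12; bid 6 gives -6 > -12. Violating.
Others bid (6, 6, 6, 12): truth gives 0; no alternative beats it.
Others bid (6, 6, 11, 12): truth gives 0; no alternative beats it.
(Checking all 625 profiles: 560 have a profitable deviation, 65 do not.)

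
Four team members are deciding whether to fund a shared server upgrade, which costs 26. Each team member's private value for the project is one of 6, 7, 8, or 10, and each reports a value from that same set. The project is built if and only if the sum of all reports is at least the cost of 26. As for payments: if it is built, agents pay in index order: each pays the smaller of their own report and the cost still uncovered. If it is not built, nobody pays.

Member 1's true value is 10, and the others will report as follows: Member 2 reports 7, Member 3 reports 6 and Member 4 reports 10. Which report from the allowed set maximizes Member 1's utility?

Report 6: project built, pays 6, utility 10 - 6 = 4.
Report 7: project built, pays 7, utility 10 - 7 = 3.
Report 8: project built, pays 8, utility 10 - 8 = 2.
Report 10: project built, pays 10, utility 10 - 10 = 0.
The best choice is 6 with utility 4.

6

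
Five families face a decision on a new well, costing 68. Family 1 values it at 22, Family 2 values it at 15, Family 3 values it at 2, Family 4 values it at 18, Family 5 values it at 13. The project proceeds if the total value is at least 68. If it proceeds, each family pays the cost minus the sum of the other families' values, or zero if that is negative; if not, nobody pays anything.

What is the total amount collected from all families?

Total value 70 ≥ cost 68, so it is built.
Family 1: others sum to 48; max(0, 68 - 48) = 20.
Family 2: others sum to 55; max(0, 68 - 55) = 13.
Family 3: others sum to 68; max(0, 68 - 68) = 0.
Family 4: others sum to 52; max(0, 68 - 52) = 16.
Family 5: others sum to 57; max(0, 68 - 57) = 11.
Total collected = 20 + 13 + 0 + 16 + 11 = 60.

60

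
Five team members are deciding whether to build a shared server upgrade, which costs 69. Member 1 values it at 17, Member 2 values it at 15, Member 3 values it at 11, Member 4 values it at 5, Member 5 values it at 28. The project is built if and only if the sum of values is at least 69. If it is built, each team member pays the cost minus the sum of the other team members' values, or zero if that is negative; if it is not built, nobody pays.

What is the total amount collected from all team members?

43

Total value 76 ≥ cost 69, so it is built.
Member 1: others sum to 59; max(0, 69 - 59) = 10.
Member 2: others sum to 61; max(0, 69 - 61) = 8.
Member 3: others sum to 65; max(0, 69 - 65) = 4.
Member 4: others sum to 71; max(0, 69 - 71) = 0.
Member 5: others sum to 48; max(0, 69 - 48) = 21.
Total collected = 10 + 8 + 4 + 0 + 21 = 43.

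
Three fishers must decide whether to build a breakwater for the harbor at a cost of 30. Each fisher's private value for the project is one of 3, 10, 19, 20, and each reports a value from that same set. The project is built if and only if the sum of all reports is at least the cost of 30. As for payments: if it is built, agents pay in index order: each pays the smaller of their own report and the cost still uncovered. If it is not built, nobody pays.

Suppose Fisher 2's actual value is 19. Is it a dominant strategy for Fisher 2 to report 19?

No

Consider the case where Fisher 1 reports 3 and Fisher 3 reports 19.
Truthful report 19: project built, pays 19, utility 19 - 19 = 0.
Report 10 instead: project built, pays 10, utility 19 - 10 = 9.
Since 9 > 0, reporting 10 is strictly better here, so truthful reporting is not dominant.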